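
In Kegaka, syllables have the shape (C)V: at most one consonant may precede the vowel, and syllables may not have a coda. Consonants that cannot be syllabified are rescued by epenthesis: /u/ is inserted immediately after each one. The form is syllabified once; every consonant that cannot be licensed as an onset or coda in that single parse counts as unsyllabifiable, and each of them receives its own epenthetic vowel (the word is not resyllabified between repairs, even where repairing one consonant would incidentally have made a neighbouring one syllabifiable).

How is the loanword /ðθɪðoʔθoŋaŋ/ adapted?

ðuθɪðoʔuθoŋaŋu

The consonants /ð/, /ʔ/, /ŋ/ cannot be parsed into a legal (C)V syllable (no codas are permitted; onsets are limited to one consonant).
Each unlicensed consonant becomes the onset of a new syllable: /ð/ → /ðu/, /ʔ/ → /ʔu/, /ŋ/ → /ŋu/.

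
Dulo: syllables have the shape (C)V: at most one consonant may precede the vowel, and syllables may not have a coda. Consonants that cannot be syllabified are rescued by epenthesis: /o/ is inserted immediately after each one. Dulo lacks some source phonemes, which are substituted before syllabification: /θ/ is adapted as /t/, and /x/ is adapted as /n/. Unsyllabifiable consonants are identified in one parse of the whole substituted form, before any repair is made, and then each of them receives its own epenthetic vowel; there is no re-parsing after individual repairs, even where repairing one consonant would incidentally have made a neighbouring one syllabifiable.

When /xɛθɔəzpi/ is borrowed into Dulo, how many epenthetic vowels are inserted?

1

After substitution the input is /nɛtɔəzpi/.
The unsyllabifiable consonants are /z/; each receives one epenthetic vowel.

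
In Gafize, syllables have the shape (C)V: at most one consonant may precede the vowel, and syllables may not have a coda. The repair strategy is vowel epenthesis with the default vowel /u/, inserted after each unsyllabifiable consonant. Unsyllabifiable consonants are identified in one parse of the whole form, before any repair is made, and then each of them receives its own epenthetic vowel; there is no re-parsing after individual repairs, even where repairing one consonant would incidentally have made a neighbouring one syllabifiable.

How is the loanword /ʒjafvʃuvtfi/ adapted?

ʒujafuvuʃuvutufi

Syllabifying with onset maximization leaves /ʒ/, /f/, /v/, /v/, /t/ stranded (no codas are permitted; onsets are limited to one consonant).
Epenthesis after each stranded consonant: /ʒ/ → /ʒu/, /f/ → /fu/, /v/ → /vu/, /v/ → /vu/, /t/ → /tu/.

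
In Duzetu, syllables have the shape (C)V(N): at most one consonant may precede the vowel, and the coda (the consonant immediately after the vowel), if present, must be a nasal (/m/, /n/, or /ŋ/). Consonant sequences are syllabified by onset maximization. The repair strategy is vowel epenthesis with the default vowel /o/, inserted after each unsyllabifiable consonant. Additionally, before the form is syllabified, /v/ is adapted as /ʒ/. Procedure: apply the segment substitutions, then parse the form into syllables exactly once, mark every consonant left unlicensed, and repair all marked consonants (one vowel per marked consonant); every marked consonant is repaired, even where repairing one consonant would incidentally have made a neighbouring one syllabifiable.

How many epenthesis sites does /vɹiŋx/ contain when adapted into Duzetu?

2

After substitution the input is /ʒɹiŋx/.
The unsyllabifiable consonants are /ʒ/, /x/; each receives one epenthetic vowel.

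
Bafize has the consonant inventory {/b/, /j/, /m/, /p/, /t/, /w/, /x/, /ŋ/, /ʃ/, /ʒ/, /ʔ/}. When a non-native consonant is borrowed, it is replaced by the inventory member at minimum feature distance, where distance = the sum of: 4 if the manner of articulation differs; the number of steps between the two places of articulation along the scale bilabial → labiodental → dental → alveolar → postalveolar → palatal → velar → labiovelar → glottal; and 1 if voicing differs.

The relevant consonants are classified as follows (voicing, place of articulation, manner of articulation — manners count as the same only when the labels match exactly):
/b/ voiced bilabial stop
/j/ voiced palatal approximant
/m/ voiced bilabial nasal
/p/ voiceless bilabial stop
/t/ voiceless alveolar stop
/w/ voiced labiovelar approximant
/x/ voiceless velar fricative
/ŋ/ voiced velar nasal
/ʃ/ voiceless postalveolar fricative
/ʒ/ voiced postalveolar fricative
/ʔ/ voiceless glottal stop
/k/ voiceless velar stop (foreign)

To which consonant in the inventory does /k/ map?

ʔ

/ʔ/ is closest: same manner (stop), place distance 2 (velar→glottal), same voicing; total 2. Next closest is /t/ at distance 3.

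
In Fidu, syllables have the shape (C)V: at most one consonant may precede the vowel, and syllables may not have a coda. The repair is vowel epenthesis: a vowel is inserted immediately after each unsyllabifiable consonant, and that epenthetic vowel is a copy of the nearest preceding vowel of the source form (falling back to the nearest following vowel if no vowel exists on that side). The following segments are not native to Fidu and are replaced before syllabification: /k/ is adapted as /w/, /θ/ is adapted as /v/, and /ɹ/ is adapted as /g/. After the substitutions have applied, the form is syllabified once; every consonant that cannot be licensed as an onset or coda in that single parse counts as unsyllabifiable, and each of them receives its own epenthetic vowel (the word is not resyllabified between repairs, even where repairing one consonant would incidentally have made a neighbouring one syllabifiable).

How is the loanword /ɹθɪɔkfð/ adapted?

Substitution: /ɹ/ → /g/, /θ/ → /v/, /k/ → /w/, giving /gvɪɔwfð/.
The consonants /g/, /w/, /f/, /ð/ cannot be parsed into a legal (C)V syllable (no codas are permitted; onsets are limited to one consonant).
Inserting the epenthetic vowel yields /g/ → /gɪ/, /w/ → /wɔ/, /f/ → /fɔ/, /ð/ → /ðɔ/.

gɪvɪɔwɔfɔðɔ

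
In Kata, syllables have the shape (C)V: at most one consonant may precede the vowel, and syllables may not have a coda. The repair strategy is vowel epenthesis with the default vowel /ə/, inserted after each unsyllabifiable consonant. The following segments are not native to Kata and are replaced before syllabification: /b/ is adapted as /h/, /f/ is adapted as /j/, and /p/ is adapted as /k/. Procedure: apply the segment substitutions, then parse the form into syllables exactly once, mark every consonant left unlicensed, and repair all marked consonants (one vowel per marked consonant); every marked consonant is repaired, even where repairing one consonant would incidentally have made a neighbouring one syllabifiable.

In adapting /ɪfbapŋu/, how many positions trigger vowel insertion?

After substitution the input is /ɪjhakŋu/.
The unsyllabifiable consonants are /j/, /k/; each receives one epenthetic vowel.

2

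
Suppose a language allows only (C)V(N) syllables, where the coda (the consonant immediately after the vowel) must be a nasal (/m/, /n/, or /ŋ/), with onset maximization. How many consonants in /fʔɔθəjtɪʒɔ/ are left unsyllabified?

2

Under (C)V(N), the unsyllabifiable consonants are /f/, /j/ (only a nasal (/m/, /n/, or /ŋ/) is licensed in coda position; onsets are limited to one consonant).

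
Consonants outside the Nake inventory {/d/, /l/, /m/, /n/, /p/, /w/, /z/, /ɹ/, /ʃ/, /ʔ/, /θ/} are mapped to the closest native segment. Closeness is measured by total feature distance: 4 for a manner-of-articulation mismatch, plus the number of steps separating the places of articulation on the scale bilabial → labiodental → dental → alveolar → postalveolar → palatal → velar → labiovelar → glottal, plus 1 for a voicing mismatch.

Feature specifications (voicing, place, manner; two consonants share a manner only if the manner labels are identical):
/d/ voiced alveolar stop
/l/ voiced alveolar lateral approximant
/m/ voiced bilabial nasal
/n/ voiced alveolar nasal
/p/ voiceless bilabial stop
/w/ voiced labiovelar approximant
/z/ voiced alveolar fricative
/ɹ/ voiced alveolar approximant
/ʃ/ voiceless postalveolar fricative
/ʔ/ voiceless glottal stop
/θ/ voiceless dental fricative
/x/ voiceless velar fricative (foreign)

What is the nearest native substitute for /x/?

/ʃ/ is closest: same manner (fricative), place distance 2 (velar→postalveolar), same voicing; total 2. Next closest is /z/ at distance 4.

ʃ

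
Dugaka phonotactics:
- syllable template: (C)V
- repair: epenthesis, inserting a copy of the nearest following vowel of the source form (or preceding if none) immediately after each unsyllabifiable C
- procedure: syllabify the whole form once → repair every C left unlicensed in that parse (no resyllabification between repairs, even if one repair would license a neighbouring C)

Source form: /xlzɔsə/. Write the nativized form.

xɔlɔzɔsə

Under (C)V, the unsyllabifiable consonants are /x/, /l/ (no codas are permitted; onsets are limited to one consonant).
Epenthesis after each stranded consonant: /x/ → /xɔ/, /l/ → /lɔ/.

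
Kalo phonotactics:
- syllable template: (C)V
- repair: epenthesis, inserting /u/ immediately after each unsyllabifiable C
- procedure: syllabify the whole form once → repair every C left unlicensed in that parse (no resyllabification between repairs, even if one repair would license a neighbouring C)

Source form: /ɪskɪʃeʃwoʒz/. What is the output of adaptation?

ɪsukɪʃeʃuwoʒuzu

The consonants /s/, /ʃ/, /ʒ/, /z/ cannot be parsed into a legal (C)V syllable (no codas are permitted; onsets are limited to one consonant).
Epenthesis after each stranded consonant: /s/ → /su/, /ʃ/ → /ʃu/, /ʒ/ → /ʒu/, /z/ → /zu/.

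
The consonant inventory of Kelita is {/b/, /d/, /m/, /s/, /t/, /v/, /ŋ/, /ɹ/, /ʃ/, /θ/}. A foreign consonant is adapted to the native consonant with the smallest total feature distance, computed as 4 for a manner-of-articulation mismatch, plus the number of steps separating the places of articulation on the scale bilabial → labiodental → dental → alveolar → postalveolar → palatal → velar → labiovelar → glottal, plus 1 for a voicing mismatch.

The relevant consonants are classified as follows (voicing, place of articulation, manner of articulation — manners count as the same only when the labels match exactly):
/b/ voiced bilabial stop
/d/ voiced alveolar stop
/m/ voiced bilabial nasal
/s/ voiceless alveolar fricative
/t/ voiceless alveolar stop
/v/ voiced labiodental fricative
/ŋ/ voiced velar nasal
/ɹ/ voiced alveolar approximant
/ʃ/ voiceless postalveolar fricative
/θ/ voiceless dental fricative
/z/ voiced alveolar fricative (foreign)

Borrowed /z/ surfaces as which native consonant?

s

/s/ is closest: same manner (fricative), place distance 0 (alveolar→alveolar), voicing differs (+1); total 1. Next closest is /v/ at distance 2.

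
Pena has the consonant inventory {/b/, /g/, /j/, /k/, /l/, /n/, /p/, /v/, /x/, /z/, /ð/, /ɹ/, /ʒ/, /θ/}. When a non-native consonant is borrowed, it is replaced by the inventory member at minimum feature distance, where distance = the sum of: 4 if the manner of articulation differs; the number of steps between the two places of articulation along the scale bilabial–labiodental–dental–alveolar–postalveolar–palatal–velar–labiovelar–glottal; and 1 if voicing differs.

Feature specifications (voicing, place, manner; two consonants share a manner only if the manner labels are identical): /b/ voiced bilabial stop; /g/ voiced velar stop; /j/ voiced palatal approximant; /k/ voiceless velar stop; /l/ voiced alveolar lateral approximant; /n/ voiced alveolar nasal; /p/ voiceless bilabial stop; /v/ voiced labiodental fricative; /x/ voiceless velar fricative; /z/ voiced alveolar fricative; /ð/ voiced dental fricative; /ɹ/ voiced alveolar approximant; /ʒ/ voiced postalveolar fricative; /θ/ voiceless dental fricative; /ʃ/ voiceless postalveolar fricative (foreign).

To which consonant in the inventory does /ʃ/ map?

/ʒ/ is closest: same manner (fricative), place distance 0 (postalveolar→postalveolar), voicing differs (+1); total 1. Next closest is /x/ at distance 2.

ʒ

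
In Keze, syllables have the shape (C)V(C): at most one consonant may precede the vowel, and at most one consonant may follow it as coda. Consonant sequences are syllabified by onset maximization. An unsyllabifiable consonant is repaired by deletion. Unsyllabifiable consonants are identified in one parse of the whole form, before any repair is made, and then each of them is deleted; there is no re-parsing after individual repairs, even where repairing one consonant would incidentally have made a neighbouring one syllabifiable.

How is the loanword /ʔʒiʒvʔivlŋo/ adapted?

Under (C)V(C), the unsyllabifiable consonants are /ʔ/, /v/, /l/ (at most one coda consonant is licensed; onsets are limited to one consonant).
Deleting the stranded consonants removes /ʔ/, /v/, /l/.

ʒiʒʔivŋo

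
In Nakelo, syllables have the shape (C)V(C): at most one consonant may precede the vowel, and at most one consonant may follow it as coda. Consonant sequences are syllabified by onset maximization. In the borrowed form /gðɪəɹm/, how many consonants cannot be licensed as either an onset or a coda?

Syllabifying with onset maximization leaves /g/, /m/ stranded (at most one coda consonant is licensed; onsets are limited to one consonant).

2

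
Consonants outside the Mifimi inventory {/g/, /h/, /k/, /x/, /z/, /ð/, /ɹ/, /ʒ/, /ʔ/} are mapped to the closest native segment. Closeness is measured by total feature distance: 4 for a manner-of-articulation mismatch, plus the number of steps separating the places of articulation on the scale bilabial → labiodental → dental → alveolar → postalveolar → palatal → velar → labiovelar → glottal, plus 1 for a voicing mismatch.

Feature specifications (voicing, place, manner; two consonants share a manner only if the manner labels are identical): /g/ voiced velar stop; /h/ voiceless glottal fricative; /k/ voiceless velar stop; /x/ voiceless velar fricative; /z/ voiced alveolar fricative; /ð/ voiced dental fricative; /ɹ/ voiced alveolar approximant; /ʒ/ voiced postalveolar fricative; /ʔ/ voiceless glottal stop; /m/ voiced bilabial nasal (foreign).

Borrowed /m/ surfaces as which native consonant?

/ð/ is closest: manner differs (nasal→fricative, +4), place distance 2 (bilabial→dental), same voicing; total 6. Next closest is /z/ at distance 7.

ð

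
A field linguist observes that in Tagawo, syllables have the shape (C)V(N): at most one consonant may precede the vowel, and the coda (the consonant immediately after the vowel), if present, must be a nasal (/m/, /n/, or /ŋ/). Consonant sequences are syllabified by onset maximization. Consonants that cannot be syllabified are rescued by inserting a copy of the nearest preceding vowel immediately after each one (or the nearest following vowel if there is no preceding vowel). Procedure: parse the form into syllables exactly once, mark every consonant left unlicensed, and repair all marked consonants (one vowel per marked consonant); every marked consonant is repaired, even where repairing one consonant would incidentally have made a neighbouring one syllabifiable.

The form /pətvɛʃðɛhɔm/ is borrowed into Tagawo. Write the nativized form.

pətəvɛʃɛðɛhɔm

Syllabifying with onset maximization leaves /t/, /ʃ/ stranded (only a nasal (/m/, /n/, or /ŋ/) is licensed in coda position; onsets are limited to one consonant).
Each unlicensed consonant becomes the onset of a new syllable: /t/ → /tə/, /ʃ/ → /ʃɛ/.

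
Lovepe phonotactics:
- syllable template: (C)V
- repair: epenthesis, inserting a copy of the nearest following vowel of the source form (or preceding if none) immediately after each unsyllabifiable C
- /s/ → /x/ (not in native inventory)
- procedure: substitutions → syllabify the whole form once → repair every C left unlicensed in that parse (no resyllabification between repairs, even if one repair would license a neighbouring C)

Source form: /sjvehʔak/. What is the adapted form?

xejevehaʔaka

Substitution: /s/ → /x/, giving /xjvehʔak/.
Under (C)V, the unsyllabifiable consonants are /x/, /j/, /h/, /k/ (no codas are permitted; onsets are limited to one consonant).
Epenthesis after each stranded consonant: /x/ → /xe/, /j/ → /je/, /h/ → /ha/, /k/ → /ka/.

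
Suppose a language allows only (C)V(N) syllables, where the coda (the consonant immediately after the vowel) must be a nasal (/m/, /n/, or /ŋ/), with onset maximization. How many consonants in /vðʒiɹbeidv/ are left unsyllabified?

The consonants /v/, /ð/, /ɹ/, /d/, /v/ cannot be parsed into a legal (C)V(N) syllable (only a nasal (/m/, /n/, or /ŋ/) is licensed in coda position; onsets are limited to one consonant).

5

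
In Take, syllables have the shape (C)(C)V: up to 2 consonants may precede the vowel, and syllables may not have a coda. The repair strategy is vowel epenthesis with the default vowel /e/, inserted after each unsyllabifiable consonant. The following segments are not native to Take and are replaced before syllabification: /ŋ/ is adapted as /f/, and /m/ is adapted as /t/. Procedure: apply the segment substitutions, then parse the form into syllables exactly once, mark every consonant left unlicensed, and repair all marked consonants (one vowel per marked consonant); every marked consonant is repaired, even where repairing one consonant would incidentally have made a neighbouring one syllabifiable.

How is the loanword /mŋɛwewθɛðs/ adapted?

tfɛwewθɛðese

Substitution: /m/ → /t/, /ŋ/ → /f/, giving /tfɛwewθɛðs/.
Syllabifying with onset maximization leaves /ð/, /s/ stranded (no codas are permitted; onsets may contain at most 2 consonants).
Epenthesis after each stranded consonant: /ð/ → /ðe/, /s/ → /se/.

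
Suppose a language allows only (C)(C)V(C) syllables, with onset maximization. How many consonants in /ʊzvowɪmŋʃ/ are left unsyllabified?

Under (C)(C)V(C), the unsyllabifiable consonants are /ŋ/, /ʃ/ (at most one coda consonant is licensed; onsets may contain at most 2 consonants).

2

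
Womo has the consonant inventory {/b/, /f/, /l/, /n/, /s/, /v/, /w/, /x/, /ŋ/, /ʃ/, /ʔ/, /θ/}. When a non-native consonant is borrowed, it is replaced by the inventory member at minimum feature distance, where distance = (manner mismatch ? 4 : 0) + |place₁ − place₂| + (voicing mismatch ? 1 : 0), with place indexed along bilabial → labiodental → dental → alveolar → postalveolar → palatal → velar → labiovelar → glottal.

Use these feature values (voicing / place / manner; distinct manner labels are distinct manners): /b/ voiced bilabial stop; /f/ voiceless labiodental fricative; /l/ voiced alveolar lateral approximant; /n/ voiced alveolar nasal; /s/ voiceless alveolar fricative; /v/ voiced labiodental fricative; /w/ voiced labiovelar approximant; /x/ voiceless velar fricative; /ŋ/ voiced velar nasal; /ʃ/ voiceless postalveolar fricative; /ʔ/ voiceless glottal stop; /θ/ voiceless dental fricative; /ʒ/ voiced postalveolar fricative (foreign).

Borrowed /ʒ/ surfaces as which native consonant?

/ʃ/ is closest: same manner (fricative), place distance 0 (postalveolar→postalveolar), voicing differs (+1); total 1. Next closest is /s/ at distance 2.

ʃ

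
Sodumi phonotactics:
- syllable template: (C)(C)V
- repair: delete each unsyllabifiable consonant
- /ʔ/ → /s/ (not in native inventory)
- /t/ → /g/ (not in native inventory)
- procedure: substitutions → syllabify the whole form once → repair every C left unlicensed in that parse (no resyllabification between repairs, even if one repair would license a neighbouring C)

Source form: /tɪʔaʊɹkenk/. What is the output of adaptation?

Substitution: /t/ → /g/, /ʔ/ → /s/, giving /gɪsaʊɹkenk/.
Syllabifying with onset maximization leaves /n/, /k/ stranded (no codas are permitted; onsets may contain at most 2 consonants).
Each unlicensed consonant is deleted: /n/, /k/.

gɪsaʊɹke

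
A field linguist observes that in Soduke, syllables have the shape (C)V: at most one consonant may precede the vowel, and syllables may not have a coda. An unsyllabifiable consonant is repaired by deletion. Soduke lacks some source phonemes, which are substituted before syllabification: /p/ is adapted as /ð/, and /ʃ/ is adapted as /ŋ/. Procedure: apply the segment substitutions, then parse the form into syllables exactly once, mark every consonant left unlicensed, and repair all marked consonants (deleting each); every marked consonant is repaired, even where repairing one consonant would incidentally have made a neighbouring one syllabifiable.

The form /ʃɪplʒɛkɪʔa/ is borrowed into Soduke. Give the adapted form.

Substitution: /ʃ/ → /ŋ/, /p/ → /ð/, giving /ŋɪðlʒɛkɪʔa/.
Syllabifying with onset maximization leaves /ð/, /l/ stranded (no codas are permitted; onsets are limited to one consonant).
Each unlicensed consonant is deleted: /ð/, /l/.

ŋɪʒɛkɪʔa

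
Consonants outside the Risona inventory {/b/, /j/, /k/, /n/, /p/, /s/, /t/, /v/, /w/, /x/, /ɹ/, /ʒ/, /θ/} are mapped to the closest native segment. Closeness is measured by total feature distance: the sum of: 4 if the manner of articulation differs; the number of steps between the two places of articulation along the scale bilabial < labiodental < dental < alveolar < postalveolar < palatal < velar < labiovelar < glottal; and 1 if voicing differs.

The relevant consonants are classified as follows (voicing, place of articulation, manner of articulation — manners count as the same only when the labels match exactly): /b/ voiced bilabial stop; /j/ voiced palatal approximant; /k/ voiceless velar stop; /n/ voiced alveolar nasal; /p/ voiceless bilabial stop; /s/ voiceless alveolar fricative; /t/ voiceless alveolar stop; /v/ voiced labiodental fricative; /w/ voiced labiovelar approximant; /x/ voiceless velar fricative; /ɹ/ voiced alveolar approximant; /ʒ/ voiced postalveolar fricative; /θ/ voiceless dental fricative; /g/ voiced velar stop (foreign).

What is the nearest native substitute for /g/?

/k/ is closest: same manner (stop), place distance 0 (velar→velar), voicing differs (+1); total 1. Next closest is /t/ at distance 4.

k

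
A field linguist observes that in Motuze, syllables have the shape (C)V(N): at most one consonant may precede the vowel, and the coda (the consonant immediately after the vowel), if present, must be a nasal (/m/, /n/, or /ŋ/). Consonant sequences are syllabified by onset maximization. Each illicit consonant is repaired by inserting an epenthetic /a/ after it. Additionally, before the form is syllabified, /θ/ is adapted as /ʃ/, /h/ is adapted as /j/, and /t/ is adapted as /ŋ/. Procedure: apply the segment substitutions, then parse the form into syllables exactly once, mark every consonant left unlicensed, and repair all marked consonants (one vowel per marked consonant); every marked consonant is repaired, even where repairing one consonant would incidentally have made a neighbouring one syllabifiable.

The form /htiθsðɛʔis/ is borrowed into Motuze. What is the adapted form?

Substitution: /h/ → /j/, /t/ → /ŋ/, /θ/ → /ʃ/, giving /jŋiʃsðɛʔis/.
Under (C)V(N), the unsyllabifiable consonants are /j/, /ʃ/, /s/, /s/ (only a nasal (/m/, /n/, or /ŋ/) is licensed in coda position; onsets are limited to one consonant).
Each unlicensed consonant becomes the onset of a new syllable: /j/ → /ja/, /ʃ/ → /ʃa/, /s/ → /sa/, /s/ → /sa/.

jaŋiʃasaðɛʔisa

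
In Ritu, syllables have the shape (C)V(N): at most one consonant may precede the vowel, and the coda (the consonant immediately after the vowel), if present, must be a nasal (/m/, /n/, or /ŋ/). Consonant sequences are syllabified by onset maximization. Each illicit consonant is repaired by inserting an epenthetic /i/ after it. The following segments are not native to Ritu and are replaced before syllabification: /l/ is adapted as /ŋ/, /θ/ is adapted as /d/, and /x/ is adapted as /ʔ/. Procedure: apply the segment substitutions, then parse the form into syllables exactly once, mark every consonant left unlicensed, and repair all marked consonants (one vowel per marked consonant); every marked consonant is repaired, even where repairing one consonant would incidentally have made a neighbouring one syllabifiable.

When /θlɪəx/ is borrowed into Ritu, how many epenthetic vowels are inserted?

After substitution the input is /dŋɪəʔ/.
The unsyllabifiable consonants are /d/, /ʔ/; each receives one epenthetic vowel.

2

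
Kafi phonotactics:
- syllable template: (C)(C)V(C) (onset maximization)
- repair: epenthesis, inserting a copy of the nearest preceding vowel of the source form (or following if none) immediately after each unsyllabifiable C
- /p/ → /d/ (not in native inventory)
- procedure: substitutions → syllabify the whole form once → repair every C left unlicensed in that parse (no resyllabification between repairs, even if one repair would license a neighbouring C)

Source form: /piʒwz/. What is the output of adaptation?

Substitution: /p/ → /d/, giving /diʒwz/.
The consonants /w/, /z/ cannot be parsed into a legal (C)(C)V(C) syllable (at most one coda consonant is licensed; onsets may contain at most 2 consonants).
Epenthesis after each stranded consonant: /w/ → /wi/, /z/ → /zi/.

diʒwizi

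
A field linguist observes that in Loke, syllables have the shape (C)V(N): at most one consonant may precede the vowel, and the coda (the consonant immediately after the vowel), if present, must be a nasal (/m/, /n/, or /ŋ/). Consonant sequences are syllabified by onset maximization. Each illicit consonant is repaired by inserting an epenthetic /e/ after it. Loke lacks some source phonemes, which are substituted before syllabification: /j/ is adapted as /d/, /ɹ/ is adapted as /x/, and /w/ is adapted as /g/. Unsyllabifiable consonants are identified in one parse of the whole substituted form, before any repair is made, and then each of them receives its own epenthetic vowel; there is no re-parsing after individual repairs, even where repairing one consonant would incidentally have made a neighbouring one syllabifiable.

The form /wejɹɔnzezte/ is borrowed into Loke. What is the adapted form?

gedexɔnzezete

Substitution: /w/ → /g/, /j/ → /d/, /ɹ/ → /x/, giving /gedxɔnzezte/.
Syllabifying with onset maximization leaves /d/, /z/ stranded (only a nasal (/m/, /n/, or /ŋ/) is licensed in coda position; onsets are limited to one consonant).
Inserting the epenthetic vowel yields /d/ → /de/, /z/ → /ze/.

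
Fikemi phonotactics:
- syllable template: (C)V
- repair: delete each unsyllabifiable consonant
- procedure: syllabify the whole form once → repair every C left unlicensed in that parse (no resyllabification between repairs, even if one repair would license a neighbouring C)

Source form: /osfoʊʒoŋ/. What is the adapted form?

The consonants /s/, /ŋ/ cannot be parsed into a legal (C)V syllable (no codas are permitted; onsets are limited to one consonant).
Each unlicensed consonant is deleted: /s/, /ŋ/.

ofoʊʒo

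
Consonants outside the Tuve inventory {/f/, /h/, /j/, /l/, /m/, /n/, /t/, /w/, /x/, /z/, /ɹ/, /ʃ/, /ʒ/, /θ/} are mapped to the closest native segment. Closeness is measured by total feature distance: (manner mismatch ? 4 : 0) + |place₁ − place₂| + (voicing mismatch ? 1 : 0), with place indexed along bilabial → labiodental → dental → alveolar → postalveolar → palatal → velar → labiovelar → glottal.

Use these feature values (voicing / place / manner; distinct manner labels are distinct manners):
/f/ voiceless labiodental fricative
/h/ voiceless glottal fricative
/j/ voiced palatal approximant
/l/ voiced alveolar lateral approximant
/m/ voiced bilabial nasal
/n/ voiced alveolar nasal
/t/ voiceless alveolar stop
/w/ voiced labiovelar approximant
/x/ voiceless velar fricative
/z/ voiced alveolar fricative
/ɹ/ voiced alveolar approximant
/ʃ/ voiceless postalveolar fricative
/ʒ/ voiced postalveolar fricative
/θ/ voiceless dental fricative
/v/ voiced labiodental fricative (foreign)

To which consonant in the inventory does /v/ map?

f

/f/ is closest: same manner (fricative), place distance 0 (labiodental→labiodental), voicing differs (+1); total 1. Next closest is /z/ at distance 2.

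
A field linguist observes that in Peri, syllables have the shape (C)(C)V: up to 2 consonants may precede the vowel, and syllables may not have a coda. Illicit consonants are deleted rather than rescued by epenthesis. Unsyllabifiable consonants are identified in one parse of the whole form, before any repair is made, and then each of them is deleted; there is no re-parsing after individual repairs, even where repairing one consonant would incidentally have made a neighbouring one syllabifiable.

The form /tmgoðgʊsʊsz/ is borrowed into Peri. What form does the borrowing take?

The consonants /t/, /s/, /z/ cannot be parsed into a legal (C)(C)V syllable (no codas are permitted; onsets may contain at most 2 consonants).
Deleting the stranded consonants removes /t/, /s/, /z/.

mgoðgʊsʊ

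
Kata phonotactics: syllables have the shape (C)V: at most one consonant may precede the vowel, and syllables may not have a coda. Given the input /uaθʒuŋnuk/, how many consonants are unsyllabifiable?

Under (C)V, the unsyllabifiable consonants are /θ/, /ŋ/, /k/ (no codas are permitted; onsets are limited to one consonant).

3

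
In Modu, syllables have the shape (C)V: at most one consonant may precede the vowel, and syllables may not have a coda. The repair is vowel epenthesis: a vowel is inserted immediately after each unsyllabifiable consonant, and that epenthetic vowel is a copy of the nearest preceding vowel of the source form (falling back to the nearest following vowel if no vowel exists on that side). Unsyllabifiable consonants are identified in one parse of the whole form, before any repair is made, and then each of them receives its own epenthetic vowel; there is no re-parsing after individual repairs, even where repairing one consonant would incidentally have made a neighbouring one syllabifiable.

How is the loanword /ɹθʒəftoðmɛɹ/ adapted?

ɹəθəʒəfətoðomɛɹɛ

Under (C)V, the unsyllabifiable consonants are /ɹ/, /θ/, /f/, /ð/, /ɹ/ (no codas are permitted; onsets are limited to one consonant).
Each unlicensed consonant becomes the onset of a new syllable: /ɹ/ → /ɹə/, /θ/ → /θə/, /f/ → /fə/, /ð/ → /ðo/, /ɹ/ → /ɹɛ/.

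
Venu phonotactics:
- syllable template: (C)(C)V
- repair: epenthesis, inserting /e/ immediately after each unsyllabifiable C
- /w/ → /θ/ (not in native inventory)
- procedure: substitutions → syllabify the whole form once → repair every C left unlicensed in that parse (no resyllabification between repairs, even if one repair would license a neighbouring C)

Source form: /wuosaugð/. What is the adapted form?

Substitution: /w/ → /θ/, giving /θuosaugð/.
Under (C)(C)V, the unsyllabifiable consonants are /g/, /ð/ (no codas are permitted; onsets may contain at most 2 consonants).
Each unlicensed consonant becomes the onset of a new syllable: /g/ → /ge/, /ð/ → /ðe/.

θuosaugeðe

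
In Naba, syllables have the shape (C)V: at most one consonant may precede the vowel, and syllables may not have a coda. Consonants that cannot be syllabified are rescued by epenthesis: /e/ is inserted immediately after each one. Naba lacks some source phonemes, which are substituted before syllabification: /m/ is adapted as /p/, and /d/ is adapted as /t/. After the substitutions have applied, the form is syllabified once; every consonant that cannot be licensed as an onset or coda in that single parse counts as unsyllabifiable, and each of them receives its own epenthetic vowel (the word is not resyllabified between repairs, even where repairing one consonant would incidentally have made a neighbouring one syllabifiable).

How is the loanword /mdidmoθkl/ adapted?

petitepoθekele

Substitution: /m/ → /p/, /d/ → /t/, giving /ptitpoθkl/.
Under (C)V, the unsyllabifiable consonants are /p/, /t/, /θ/, /k/, /l/ (no codas are permitted; onsets are limited to one consonant).
Inserting the epenthetic vowel yields /p/ → /pe/, /t/ → /te/, /θ/ → /θe/, /k/ → /ke/, /l/ → /le/.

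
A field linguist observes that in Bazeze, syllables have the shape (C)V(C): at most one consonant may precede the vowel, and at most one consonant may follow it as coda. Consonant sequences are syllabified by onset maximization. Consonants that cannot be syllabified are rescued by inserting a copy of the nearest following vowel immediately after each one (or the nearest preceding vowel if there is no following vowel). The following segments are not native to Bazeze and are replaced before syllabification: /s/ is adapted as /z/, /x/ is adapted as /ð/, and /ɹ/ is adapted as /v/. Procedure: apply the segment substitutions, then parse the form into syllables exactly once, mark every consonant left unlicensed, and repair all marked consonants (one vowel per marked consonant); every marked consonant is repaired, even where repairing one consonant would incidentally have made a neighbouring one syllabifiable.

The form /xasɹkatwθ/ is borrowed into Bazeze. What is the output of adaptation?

ðazvakatwaθa

Substitution: /x/ → /ð/, /s/ → /z/, /ɹ/ → /v/, giving /ðazvkatwθ/.
Under (C)V(C), the unsyllabifiable consonants are /v/, /w/, /θ/ (at most one coda consonant is licensed; onsets are limited to one consonant).
Inserting the epenthetic vowel yields /v/ → /va/, /w/ → /wa/, /θ/ → /θa/.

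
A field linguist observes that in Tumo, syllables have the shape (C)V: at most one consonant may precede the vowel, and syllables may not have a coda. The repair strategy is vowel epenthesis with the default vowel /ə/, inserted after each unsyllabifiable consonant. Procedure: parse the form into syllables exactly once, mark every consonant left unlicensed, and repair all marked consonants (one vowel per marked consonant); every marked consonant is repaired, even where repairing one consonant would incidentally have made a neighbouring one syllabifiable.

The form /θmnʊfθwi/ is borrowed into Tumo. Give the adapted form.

Under (C)V, the unsyllabifiable consonants are /θ/, /m/, /f/, /θ/ (no codas are permitted; onsets are limited to one consonant).
Each unlicensed consonant becomes the onset of a new syllable: /θ/ → /θə/, /m/ → /mə/, /f/ → /fə/, /θ/ → /θə/.

θəmənʊfəθəwi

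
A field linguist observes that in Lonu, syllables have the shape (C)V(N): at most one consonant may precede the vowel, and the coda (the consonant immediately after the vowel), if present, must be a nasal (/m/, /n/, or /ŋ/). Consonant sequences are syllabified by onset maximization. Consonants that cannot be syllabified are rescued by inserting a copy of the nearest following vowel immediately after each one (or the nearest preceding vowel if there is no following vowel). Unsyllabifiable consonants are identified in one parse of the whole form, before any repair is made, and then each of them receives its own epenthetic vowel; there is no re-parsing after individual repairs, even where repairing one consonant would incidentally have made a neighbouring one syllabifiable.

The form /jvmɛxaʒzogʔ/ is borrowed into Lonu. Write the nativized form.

jɛvɛmɛxaʒozogoʔo

Syllabifying with onset maximization leaves /j/, /v/, /ʒ/, /g/, /ʔ/ stranded (only a nasal (/m/, /n/, or /ŋ/) is licensed in coda position; onsets are limited to one consonant).
Inserting the epenthetic vowel yields /j/ → /jɛ/, /v/ → /vɛ/, /ʒ/ → /ʒo/, /g/ → /go/, /ʔ/ → /ʔo/.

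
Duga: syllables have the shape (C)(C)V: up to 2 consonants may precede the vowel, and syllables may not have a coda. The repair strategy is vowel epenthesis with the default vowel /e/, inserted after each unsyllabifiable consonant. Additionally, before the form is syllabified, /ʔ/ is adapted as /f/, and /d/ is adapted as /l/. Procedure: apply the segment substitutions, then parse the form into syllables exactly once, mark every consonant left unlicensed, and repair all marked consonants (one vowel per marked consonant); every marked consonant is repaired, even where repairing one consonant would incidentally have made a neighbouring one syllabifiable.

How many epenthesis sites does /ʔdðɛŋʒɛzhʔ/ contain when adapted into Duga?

4

After substitution the input is /flðɛŋʒɛzhf/.
The unsyllabifiable consonants are /f/, /z/, /h/, /f/; each receives one epenthetic vowel.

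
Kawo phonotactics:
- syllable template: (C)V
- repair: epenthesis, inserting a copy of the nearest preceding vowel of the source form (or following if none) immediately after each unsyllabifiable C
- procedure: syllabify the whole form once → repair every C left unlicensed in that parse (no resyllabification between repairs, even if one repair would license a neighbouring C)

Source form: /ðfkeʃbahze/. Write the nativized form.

ðefekeʃebahaze

Under (C)V, the unsyllabifiable consonants are /ð/, /f/, /ʃ/, /h/ (no codas are permitted; onsets are limited to one consonant).
Inserting the epenthetic vowel yields /ð/ → /ðe/, /f/ → /fe/, /ʃ/ → /ʃe/, /h/ → /ha/.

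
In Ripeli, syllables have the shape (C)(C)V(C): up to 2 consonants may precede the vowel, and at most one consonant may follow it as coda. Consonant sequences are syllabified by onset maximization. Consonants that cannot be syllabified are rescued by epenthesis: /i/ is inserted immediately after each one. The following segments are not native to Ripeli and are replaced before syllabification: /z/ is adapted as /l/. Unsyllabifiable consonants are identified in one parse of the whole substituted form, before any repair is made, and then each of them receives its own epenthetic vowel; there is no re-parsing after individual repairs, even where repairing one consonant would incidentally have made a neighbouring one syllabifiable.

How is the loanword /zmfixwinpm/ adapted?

limfixwinpimi

Substitution: /z/ → /l/, giving /lmfixwinpm/.
The consonants /l/, /p/, /m/ cannot be parsed into a legal (C)(C)V(C) syllable (at most one coda consonant is licensed; onsets may contain at most 2 consonants).
Epenthesis after each stranded consonant: /l/ → /li/, /p/ → /pi/, /m/ → /mi/.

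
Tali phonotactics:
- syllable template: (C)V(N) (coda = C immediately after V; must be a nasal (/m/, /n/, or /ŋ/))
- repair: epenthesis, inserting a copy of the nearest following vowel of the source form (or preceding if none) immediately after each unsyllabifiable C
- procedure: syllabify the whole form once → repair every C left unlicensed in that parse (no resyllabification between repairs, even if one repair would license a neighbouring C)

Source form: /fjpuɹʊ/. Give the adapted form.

Under (C)V(N), the unsyllabifiable consonants are /f/, /j/ (only a nasal (/m/, /n/, or /ŋ/) is licensed in coda position; onsets are limited to one consonant).
Inserting the epenthetic vowel yields /f/ → /fu/, /j/ → /ju/.

fujupuɹʊ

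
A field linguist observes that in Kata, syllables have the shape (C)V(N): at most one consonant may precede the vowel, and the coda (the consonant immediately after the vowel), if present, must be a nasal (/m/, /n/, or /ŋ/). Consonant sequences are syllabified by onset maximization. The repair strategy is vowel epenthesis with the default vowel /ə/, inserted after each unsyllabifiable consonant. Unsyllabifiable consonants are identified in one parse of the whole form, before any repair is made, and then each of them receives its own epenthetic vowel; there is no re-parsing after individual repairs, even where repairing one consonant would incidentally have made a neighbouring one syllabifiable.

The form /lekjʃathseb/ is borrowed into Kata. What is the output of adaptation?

The consonants /k/, /j/, /t/, /h/, /b/ cannot be parsed into a legal (C)V(N) syllable (only a nasal (/m/, /n/, or /ŋ/) is licensed in coda position; onsets are limited to one consonant).
Inserting the epenthetic vowel yields /k/ → /kə/, /j/ → /jə/, /t/ → /tə/, /h/ → /hə/, /b/ → /bə/.

lekəjəʃatəhəsebə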